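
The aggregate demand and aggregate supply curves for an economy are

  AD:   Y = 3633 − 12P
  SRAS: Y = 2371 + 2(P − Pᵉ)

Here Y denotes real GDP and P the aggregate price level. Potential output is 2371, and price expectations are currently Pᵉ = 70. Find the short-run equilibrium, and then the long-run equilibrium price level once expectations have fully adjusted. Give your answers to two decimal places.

Short run: P = 100.14, Y = 2431.29. Long run: P = 105.17.

Short run: with Pᵉ = 70, SRAS is Y = 2231 + 2P. Setting AD = SRAS gives 1402 = 14P, so P = 100.14 and Y = 3633 − 12P = 2431.29.
Output 2431.29 is above potential 2371, so over time expected prices rise and SRAS shifts left until Y returns to 2371.
Long run: Y = 2371 on the AD curve gives 2371 = 3633 − 12P, so P = 105.17.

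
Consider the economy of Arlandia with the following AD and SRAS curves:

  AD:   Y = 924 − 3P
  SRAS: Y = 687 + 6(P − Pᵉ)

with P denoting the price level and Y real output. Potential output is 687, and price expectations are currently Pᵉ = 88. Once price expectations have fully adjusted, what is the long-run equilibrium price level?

Long-run P = 79

Short run: with Pᵉ = 88, SRAS is Y = 159 + 6P. Setting AD = SRAS gives 765 = 9P, so P = 85 and Y = 924 − 3·85 = 669.
Output 669 is below potential 687, so over time expected prices fall and SRAS shifts right until Y returns to 687.
Long run: Y = 687 on the AD curve gives 687 = 924 − 3P, so P = 79.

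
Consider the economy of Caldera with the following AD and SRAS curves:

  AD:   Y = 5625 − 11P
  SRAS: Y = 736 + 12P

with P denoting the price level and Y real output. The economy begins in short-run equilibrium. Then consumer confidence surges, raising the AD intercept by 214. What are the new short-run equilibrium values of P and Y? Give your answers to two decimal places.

This is a positive demand shock: AD shifts right.
New AD: Y = 5839 − 11P.
Set AD = SRAS: 5839 − 11P = 736 + 12P, so 5103 = 23P and P = 221.87.
Substituting into AD, Y = 3398.43.

P = 221.87, Y = 3398.43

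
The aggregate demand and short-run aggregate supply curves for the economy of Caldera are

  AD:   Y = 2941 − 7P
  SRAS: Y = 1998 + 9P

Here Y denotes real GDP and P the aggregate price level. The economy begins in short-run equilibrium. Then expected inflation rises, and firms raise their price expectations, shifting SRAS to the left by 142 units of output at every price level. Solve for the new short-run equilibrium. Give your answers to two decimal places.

This is a negative supply shock: SRAS shifts left.
New SRAS: Y = 1856 + 9P.
Set AD = SRAS: 2941 − 7P = 1856 + 9P, so 1085 = 16P and P = 67.81.
Substituting into AD, Y = 2466.31.

P = 67.81, Y = 2466.31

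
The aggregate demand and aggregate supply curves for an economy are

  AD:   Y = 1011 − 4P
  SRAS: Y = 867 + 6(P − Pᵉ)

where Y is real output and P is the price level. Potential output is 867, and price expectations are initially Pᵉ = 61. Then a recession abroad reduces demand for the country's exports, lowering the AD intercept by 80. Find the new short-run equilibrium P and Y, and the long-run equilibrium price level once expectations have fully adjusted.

AD shifts left: new AD is Y = 931 − 4P. With Pᵉ = 61, SRAS is Y = 501 + 6P.
Short run: 931 − 4P = 501 + 6P gives 430 = 10P, so P = 43 and Y = 931 − 4·43 = 759.
Y = 759 is below potential 867; expectations adjust and SRAS shifts right until Y = 867.
Long run: on the new AD curve, 867 = 931 − 4P gives P = 16.

Short run: P = 43, Y = 759. Long run: P = 16.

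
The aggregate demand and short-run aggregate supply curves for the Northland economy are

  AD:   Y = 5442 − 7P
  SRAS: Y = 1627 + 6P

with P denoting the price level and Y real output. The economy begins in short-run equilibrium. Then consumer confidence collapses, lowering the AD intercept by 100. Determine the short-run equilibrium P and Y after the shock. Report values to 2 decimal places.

This is a negative demand shock: AD shifts left.
New AD: Y = 5342 − 7P.
Set AD = SRAS: 5342 − 7P = 1627 + 6P, so 3715 = 13P and P = 285.77.
Substituting into AD, Y = 3341.62.

P = 285.77, Y = 3341.62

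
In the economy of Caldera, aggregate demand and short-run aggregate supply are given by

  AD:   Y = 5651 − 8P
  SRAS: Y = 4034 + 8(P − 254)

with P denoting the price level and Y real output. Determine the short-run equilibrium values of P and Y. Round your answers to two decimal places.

P = 228.06, Y = 3826.50

Write SRAS as Y = 4034 + 8P − 2032 = 2002 + 8P.
Set AD = SRAS: 5651 − 8P = 2002 + 8P, so 3649 = 16P and P = 228.06.
Substituting into AD, Y = 5651 − 8P = 3826.50.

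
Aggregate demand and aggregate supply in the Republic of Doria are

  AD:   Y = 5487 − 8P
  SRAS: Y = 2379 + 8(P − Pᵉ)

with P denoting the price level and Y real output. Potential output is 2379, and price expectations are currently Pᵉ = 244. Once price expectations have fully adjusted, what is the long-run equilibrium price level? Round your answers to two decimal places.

Short run: with Pᵉ = 244, SRAS is Y = 427 + 8P. Setting AD = SRAS gives 5060 = 16P, so P = 316.25 and Y = 5487 − 8P = 2957.00.
Output 2957.00 is above potential 2379, so over time expected prices rise and SRAS shifts left until Y returns to 2379.
Long run: Y = 2379 on the AD curve gives 2379 = 5487 − 8P, so P = 388.50.

Long-run P = 388.50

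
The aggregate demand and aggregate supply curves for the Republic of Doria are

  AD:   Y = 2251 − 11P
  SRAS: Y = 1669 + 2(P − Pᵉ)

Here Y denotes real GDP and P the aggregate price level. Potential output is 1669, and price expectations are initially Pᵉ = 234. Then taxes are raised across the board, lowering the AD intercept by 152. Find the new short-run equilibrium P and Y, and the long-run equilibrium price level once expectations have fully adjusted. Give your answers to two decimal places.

AD shifts left: new AD is Y = 2099 − 11P. With Pᵉ = 234, SRAS is Y = 1201 + 2P.
Short run: 2099 − 11P = 1201 + 2P gives 898 = 13P, so P = 69.08 and Y = 2099 − 11P = 1339.15.
Y = 1339.15 is below potential 1669; expectations adjust and SRAS shifts right until Y = 1669.
Long run: on the new AD curve, 1669 = 2099 − 11P gives P = 39.09.

Short run: P = 69.08, Y = 1339.15. Long run: P = 39.09.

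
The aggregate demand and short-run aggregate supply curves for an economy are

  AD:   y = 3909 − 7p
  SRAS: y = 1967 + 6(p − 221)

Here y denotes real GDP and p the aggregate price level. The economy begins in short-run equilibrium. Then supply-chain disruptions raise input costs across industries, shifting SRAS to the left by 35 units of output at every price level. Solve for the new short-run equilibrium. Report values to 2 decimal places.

This is a negative supply shock: SRAS shifts left.
New SRAS: y = 606 + 6p.
Set AD = SRAS: 3909 − 7p = 606 + 6p, so 3303 = 13p and p = 254.08.
Substituting into AD, y = 2130.46.

p = 254.08, y = 2130.46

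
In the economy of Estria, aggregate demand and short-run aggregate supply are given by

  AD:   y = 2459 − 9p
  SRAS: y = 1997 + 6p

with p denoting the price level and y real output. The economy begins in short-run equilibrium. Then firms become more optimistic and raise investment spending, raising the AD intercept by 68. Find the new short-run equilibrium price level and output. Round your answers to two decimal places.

p = 35.33, y = 2209.00

This is a positive demand shock: AD shifts right.
New AD: y = 2527 − 9p.
Set AD = SRAS: 2527 − 9p = 1997 + 6p, so 530 = 15p and p = 35.33.
Substituting into AD, y = 2209.00.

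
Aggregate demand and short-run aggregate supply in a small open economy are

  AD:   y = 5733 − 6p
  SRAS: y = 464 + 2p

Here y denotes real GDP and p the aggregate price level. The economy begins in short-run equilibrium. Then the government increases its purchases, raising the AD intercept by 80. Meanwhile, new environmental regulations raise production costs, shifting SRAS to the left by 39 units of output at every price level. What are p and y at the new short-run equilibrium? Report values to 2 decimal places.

After both shocks: AD is y = 5813 − 6p and SRAS is y = 425 + 2p.
Setting them equal: 5388 = 8p, so p = 673.50.
Substituting into AD, y = 1772.00.

p = 673.50, y = 1772.00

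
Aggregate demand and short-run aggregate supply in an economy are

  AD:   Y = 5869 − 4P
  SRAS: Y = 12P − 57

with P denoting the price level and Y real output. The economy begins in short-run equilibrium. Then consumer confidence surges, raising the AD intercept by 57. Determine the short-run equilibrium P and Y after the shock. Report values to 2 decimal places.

P = 373.94, Y = 4430.25

This is a positive demand shock: AD shifts right.
New AD: Y = 5926 − 4P.
Set AD = SRAS: 5926 − 4P = 12P − 57, so 5983 = 16P and P = 373.94.
Substituting into AD, Y = 4430.25.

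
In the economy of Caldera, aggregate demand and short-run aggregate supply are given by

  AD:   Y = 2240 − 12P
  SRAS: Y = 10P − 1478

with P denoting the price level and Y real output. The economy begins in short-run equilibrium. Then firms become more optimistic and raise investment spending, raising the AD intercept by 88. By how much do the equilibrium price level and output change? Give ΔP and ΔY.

This is a positive demand shock: AD shifts right.
New AD: Y = 2328 − 12P.
Set AD = SRAS: 2328 − 12P = 10P − 1478, so 3806 = 22P and P = 173.
Y = 2328 − 12·173 = 252.
Initially P = 169, Y = 212, so ΔP = +4 and ΔY = +40.

ΔP = +4, ΔY = +40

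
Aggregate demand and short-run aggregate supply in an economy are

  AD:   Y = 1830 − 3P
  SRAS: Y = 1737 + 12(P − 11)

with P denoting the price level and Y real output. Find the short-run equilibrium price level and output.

P = 15, Y = 1785

Write SRAS as Y = 1737 + 12P − 132 = 1605 + 12P.
Set AD = SRAS: 1830 − 3P = 1605 + 12P, so 225 = 15P and P = 15.
Then Y = 1830 − 3·15 = 1785.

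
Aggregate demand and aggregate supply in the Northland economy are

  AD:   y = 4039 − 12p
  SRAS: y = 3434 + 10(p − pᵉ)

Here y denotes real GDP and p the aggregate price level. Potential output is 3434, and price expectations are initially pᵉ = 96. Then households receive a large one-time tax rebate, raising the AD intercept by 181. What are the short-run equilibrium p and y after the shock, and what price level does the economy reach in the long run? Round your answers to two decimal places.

AD shifts right: new AD is y = 4220 − 12p. With pᵉ = 96, SRAS is y = 2474 + 10p.
Short run: 4220 − 12p = 2474 + 10p gives 1746 = 22p, so p = 79.36 and y = 4220 − 12p = 3267.64.
y = 3267.64 is below potential 3434; expectations adjust and SRAS shifts right until y = 3434.
Long run: on the new AD curve, 3434 = 4220 − 12p gives p = 65.50.

Short run: p = 79.36, y = 3267.64. Long run: p = 65.50.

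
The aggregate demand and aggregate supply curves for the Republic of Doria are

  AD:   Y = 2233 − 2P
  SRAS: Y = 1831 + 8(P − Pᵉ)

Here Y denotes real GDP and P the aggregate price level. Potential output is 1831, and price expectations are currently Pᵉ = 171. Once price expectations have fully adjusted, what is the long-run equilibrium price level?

Long-run P = 201

Short run: with Pᵉ = 171, SRAS is Y = 463 + 8P. Setting AD = SRAS gives 1770 = 10P, so P = 177 and Y = 2233 − 2·177 = 1879.
Output 1879 is above potential 1831, so over time expected prices rise and SRAS shifts left until Y returns to 1831.
Long run: Y = 1831 on the AD curve gives 1831 = 2233 − 2P, so P = 201.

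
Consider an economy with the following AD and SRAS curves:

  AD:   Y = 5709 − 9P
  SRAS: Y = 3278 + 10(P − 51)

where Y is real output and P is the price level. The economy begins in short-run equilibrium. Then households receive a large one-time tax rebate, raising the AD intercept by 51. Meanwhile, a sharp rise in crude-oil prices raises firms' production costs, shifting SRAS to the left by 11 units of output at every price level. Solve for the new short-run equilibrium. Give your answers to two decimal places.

P = 158.05, Y = 4337.53

After both shocks: AD is Y = 5760 − 9P and SRAS is Y = 2757 + 10P.
Setting them equal: 3003 = 19P, so P = 158.05.
Substituting into AD, Y = 4337.53.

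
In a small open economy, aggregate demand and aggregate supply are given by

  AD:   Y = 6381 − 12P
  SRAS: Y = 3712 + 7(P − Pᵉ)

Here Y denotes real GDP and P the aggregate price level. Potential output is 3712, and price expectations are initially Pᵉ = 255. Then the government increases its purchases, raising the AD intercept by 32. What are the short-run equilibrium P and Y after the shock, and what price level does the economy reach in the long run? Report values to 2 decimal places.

AD shifts right: new AD is Y = 6413 − 12P. With Pᵉ = 255, SRAS is Y = 1927 + 7P.
Short run: 6413 − 12P = 1927 + 7P gives 4486 = 19P, so P = 236.11 and Y = 6413 − 12P = 3579.74.
Y = 3579.74 is below potential 3712; expectations adjust and SRAS shifts right until Y = 3712.
Long run: on the new AD curve, 3712 = 6413 − 12P gives P = 225.08.

Short run: P = 236.11, Y = 3579.74. Long run: P = 225.08.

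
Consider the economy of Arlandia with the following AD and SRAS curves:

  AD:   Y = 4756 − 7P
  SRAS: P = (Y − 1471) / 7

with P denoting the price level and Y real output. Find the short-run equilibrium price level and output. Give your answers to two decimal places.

P = 234.64, Y = 3113.50

Rearrange SRAS to Y = 1471 + 7P.
Set AD = SRAS: 4756 − 7P = 1471 + 7P, so 3285 = 14P and P = 234.64.
Substituting into AD, Y = 4756 − 7P = 3113.50.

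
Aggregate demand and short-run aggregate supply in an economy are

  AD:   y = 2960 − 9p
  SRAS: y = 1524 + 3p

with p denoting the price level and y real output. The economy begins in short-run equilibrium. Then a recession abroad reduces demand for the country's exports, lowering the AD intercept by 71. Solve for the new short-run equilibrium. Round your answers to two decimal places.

This is a negative demand shock: AD shifts left.
New AD: y = 2889 − 9p.
Set AD = SRAS: 2889 − 9p = 1524 + 3p, so 1365 = 12p and p = 113.75.
Substituting into AD, y = 1865.25.

p = 113.75, y = 1865.25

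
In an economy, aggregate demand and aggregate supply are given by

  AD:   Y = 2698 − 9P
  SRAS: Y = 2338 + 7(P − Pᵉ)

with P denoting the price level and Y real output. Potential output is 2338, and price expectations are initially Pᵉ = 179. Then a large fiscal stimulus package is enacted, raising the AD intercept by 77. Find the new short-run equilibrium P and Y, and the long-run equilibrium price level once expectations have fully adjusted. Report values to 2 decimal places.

Short run: P = 105.63, Y = 1824.38. Long run: P = 48.56.

AD shifts right: new AD is Y = 2775 − 9P. With Pᵉ = 179, SRAS is Y = 1085 + 7P.
Short run: 2775 − 9P = 1085 + 7P gives 1690 = 16P, so P = 105.63 and Y = 2775 − 9P = 1824.38.
Y = 1824.38 is below potential 2338; expectations adjust and SRAS shifts right until Y = 2338.
Long run: on the new AD curve, 2338 = 2775 − 9P gives P = 48.56.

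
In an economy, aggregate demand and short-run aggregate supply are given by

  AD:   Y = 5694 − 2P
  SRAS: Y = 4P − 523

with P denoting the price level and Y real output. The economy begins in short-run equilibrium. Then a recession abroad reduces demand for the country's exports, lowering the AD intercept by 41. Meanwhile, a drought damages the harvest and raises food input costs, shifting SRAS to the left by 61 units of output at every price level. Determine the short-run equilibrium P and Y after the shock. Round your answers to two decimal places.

P = 1039.50, Y = 3574.00

After both shocks: AD is Y = 5653 − 2P and SRAS is Y = 4P − 584.
Setting them equal: 6237 = 6P, so P = 1039.50.
Substituting into AD, Y = 3574.00.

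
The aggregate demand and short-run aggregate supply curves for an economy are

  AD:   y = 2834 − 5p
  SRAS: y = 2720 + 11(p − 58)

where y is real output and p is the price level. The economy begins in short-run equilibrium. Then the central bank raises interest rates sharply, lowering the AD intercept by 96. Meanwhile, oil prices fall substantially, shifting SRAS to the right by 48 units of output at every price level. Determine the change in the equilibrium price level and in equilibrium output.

Δp = -9, Δy = -51

After both shocks: AD is y = 2738 − 5p and SRAS is y = 2130 + 11p.
Setting them equal: 608 = 16p, so p = 38.
y = 2738 − 5·38 = 2548.
Initially p = 47, y = 2599, so Δp = -9 and Δy = -51.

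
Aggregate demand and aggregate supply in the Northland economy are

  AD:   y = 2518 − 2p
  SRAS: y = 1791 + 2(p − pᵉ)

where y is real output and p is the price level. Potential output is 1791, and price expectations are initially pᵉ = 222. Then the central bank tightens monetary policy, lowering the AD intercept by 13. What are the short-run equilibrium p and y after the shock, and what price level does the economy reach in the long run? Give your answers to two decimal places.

AD shifts left: new AD is y = 2505 − 2p. With pᵉ = 222, SRAS is y = 1347 + 2p.
Short run: 2505 − 2p = 1347 + 2p gives 1158 = 4p, so p = 289.50 and y = 2505 − 2p = 1926.00.
y = 1926.00 is above potential 1791; expectations adjust and SRAS shifts left until y = 1791.
Long run: on the new AD curve, 1791 = 2505 − 2p gives p = 357.00.

Short run: p = 289.50, y = 1926.00. Long run: p = 357.00.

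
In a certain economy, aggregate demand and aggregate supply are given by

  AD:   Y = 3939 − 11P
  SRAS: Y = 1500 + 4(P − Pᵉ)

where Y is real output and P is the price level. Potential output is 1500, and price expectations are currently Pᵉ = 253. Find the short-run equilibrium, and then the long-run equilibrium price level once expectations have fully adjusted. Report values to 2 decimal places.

Short run: with Pᵉ = 253, SRAS is Y = 488 + 4P. Setting AD = SRAS gives 3451 = 15P, so P = 230.07 and Y = 3939 − 11P = 1408.27.
Output 1408.27 is below potential 1500, so over time expected prices fall and SRAS shifts right until Y returns to 1500.
Long run: Y = 1500 on the AD curve gives 1500 = 3939 − 11P, so P = 221.73.

Short run: P = 230.07, Y = 1408.27. Long run: P = 221.73.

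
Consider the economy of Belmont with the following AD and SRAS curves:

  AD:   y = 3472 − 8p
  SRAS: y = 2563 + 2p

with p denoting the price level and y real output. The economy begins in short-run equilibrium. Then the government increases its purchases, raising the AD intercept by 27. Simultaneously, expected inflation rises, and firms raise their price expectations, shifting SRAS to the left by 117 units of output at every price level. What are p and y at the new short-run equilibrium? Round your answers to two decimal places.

p = 105.30, y = 2656.60

After both shocks: AD is y = 3499 − 8p and SRAS is y = 2446 + 2p.
Setting them equal: 1053 = 10p, so p = 105.30.
Substituting into AD, y = 2656.60.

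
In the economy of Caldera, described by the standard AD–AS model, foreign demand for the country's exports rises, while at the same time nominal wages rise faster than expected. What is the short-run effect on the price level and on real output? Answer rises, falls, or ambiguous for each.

The first event is a positive demand shock: AD shifts right, which by itself pushes P up and Y up.
The second is an adverse supply shock: SRAS shifts left, which by itself pushes P up and Y down.
Both shocks push P up, so P rises. The two shocks push Y in opposite directions, so the effect on Y is ambiguous.

Price level: rises; output: ambiguous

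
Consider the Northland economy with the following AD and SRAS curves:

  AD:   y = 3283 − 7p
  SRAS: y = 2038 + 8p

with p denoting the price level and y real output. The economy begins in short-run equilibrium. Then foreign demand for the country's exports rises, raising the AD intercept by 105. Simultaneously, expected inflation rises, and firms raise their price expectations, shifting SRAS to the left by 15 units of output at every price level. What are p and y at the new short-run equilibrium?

After both shocks: AD is y = 3388 − 7p and SRAS is y = 2023 + 8p.
Setting them equal: 1365 = 15p, so p = 91.
y = 3388 − 7·91 = 2751.

p = 91, y = 2751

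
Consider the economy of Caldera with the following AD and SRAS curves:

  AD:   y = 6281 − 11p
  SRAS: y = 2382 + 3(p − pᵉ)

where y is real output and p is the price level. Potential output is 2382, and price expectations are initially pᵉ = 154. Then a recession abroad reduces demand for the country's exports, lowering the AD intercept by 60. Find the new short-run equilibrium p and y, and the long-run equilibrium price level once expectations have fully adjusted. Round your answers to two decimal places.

Short run: p = 307.21, y = 2841.64. Long run: p = 349.00.

AD shifts left: new AD is y = 6221 − 11p. With pᵉ = 154, SRAS is y = 1920 + 3p.
Short run: 6221 − 11p = 1920 + 3p gives 4301 = 14p, so p = 307.21 and y = 6221 − 11p = 2841.64.
y = 2841.64 is above potential 2382; expectations adjust and SRAS shifts left until y = 2382.
Long run: on the new AD curve, 2382 = 6221 − 11p gives p = 349.00.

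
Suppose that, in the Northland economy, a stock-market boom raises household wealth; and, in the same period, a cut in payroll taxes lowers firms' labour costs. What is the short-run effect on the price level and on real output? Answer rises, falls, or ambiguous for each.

The first event is a positive demand shock: AD shifts right, which by itself pushes P up and Y up.
The second is a favourable supply shock: SRAS shifts right, which by itself pushes P down and Y up.
The two shocks push P in opposite directions, so the effect on P is ambiguous. Both shocks push Y up, so Y rises.

Price level: ambiguous; output: rises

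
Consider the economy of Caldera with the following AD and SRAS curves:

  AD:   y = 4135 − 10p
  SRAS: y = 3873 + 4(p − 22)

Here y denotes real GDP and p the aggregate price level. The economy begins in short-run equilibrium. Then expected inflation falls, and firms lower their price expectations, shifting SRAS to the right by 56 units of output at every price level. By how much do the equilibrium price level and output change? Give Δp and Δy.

This is a positive supply shock: SRAS shifts right.
New SRAS: y = 3841 + 4p.
Set AD = SRAS: 4135 − 10p = 3841 + 4p, so 294 = 14p and p = 21.
y = 4135 − 10·21 = 3925.
Initially p = 25, y = 3885, so Δp = -4 and Δy = +40.

Δp = -4, Δy = +40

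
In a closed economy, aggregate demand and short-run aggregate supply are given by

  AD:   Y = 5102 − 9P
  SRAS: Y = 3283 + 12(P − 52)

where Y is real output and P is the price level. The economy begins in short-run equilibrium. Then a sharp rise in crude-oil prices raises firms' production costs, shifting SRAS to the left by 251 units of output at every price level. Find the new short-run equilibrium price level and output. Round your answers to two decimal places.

This is a negative supply shock: SRAS shifts left.
New SRAS: Y = 2408 + 12P.
Set AD = SRAS: 5102 − 9P = 2408 + 12P, so 2694 = 21P and P = 128.29.
Substituting into AD, Y = 3947.43.

P = 128.29, Y = 3947.43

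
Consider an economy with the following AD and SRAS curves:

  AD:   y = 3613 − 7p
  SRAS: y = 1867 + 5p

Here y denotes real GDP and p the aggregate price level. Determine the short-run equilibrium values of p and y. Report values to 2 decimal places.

Set AD = SRAS: 3613 − 7p = 1867 + 5p, so 1746 = 12p and p = 145.50.
Substituting into AD, y = 3613 − 7p = 2594.50.

p = 145.50, y = 2594.50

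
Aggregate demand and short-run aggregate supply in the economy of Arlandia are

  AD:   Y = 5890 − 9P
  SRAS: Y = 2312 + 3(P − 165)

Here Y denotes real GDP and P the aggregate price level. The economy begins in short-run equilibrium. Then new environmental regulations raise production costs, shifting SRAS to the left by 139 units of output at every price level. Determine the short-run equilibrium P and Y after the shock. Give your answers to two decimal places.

This is a negative supply shock: SRAS shifts left.
New SRAS: Y = 1678 + 3P.
Set AD = SRAS: 5890 − 9P = 1678 + 3P, so 4212 = 12P and P = 351.00.
Substituting into AD, Y = 2731.00.

P = 351.00, Y = 2731.00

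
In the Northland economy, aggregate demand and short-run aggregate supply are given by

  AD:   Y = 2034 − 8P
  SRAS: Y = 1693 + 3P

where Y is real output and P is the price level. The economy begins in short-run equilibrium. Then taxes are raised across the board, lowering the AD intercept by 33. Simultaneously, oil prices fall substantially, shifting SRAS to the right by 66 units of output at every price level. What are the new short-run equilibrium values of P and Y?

P = 22, Y = 1825

After both shocks: AD is Y = 2001 − 8P and SRAS is Y = 1759 + 3P.
Setting them equal: 242 = 11P, so P = 22.
Y = 2001 − 8·22 = 1825.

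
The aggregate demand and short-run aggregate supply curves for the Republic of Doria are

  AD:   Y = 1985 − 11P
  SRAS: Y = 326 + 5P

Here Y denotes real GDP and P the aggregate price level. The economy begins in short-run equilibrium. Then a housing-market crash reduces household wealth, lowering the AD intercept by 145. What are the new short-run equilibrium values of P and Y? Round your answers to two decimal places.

P = 94.63, Y = 799.13

This is a negative demand shock: AD shifts left.
New AD: Y = 1840 − 11P.
Set AD = SRAS: 1840 − 11P = 326 + 5P, so 1514 = 16P and P = 94.63.
Substituting into AD, Y = 799.13.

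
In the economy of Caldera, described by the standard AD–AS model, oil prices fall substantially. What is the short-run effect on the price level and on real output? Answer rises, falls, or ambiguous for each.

This is a favourable supply shock: SRAS shifts right.
Moving along the downward-sloping AD curve, P falls and Y rises.

Price level: falls; output: rises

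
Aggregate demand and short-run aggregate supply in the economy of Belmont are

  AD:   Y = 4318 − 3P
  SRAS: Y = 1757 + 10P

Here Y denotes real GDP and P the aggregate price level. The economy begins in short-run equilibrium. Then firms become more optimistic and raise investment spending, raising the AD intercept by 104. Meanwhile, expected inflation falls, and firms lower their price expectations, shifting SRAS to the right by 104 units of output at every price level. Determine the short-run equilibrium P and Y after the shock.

P = 197, Y = 3831

After both shocks: AD is Y = 4422 − 3P and SRAS is Y = 1861 + 10P.
Setting them equal: 2561 = 13P, so P = 197.
Y = 4422 − 3·197 = 3831.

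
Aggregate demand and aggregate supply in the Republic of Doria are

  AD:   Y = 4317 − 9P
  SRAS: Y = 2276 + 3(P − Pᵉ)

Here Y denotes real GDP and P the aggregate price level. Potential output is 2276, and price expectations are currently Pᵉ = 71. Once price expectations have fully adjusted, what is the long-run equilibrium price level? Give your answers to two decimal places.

Short run: with Pᵉ = 71, SRAS is Y = 2063 + 3P. Setting AD = SRAS gives 2254 = 12P, so P = 187.83 and Y = 4317 − 9P = 2626.50.
Output 2626.50 is above potential 2276, so over time expected prices rise and SRAS shifts left until Y returns to 2276.
Long run: Y = 2276 on the AD curve gives 2276 = 4317 − 9P, so P = 226.78.

Long-run P = 226.78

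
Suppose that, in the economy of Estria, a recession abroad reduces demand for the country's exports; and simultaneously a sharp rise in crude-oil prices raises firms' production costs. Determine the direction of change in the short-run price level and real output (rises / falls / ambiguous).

The first event is a negative demand shock: AD shifts left, which by itself pushes P down and Y down.
The second is an adverse supply shock: SRAS shifts left, which by itself pushes P up and Y down.
The two shocks push P in opposite directions, so the effect on P is ambiguous. Both shocks push Y down, so Y falls.

Price level: ambiguous; output: falls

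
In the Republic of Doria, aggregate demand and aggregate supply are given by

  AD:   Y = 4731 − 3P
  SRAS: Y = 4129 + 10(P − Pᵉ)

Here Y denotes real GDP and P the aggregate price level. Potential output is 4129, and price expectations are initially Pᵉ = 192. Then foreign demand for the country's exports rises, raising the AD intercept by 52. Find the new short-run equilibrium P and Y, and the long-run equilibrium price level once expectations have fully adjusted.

AD shifts right: new AD is Y = 4783 − 3P. With Pᵉ = 192, SRAS is Y = 2209 + 10P.
Short run: 4783 − 3P = 2209 + 10P gives 2574 = 13P, so P = 198 and Y = 4783 − 3·198 = 4189.
Y = 4189 is above potential 4129; expectations adjust and SRAS shifts left until Y = 4129.
Long run: on the new AD curve, 4129 = 4783 − 3P gives P = 218.

Short run: P = 198, Y = 4189. Long run: P = 218.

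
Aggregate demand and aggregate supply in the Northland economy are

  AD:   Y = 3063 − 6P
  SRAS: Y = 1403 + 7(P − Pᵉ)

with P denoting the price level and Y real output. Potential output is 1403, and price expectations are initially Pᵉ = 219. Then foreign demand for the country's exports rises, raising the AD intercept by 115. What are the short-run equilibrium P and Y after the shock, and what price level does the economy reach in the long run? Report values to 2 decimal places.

AD shifts right: new AD is Y = 3178 − 6P. With Pᵉ = 219, SRAS is Y = 7P − 130.
Short run: 3178 − 6P = 7P − 130 gives 3308 = 13P, so P = 254.46 and Y = 3178 − 6P = 1651.23.
Y = 1651.23 is above potential 1403; expectations adjust and SRAS shifts left until Y = 1403.
Long run: on the new AD curve, 1403 = 3178 − 6P gives P = 295.83.

Short run: P = 254.46, Y = 1651.23. Long run: P = 295.83.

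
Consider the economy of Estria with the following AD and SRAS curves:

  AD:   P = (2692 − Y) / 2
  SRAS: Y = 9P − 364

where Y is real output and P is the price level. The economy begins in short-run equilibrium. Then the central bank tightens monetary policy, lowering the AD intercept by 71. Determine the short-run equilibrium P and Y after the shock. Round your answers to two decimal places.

This is a negative demand shock: AD shifts left.
New AD: Y = 2621 − 2P.
Set AD = SRAS: 2621 − 2P = 9P − 364, so 2985 = 11P and P = 271.36.
Substituting into AD, Y = 2078.27.

P = 271.36, Y = 2078.27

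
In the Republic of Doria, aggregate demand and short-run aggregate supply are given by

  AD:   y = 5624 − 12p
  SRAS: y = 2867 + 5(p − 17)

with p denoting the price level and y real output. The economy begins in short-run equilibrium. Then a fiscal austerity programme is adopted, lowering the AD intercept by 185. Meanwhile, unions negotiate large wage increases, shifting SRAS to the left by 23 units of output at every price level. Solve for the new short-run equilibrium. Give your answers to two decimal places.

After both shocks: AD is y = 5439 − 12p and SRAS is y = 2759 + 5p.
Setting them equal: 2680 = 17p, so p = 157.65.
Substituting into AD, y = 3547.24.

p = 157.65, y = 3547.24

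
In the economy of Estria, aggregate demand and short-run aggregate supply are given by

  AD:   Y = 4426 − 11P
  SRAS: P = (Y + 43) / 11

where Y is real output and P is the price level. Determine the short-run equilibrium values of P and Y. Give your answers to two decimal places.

P = 203.14, Y = 2191.50

Rearrange SRAS to Y = 11P − 43.
Set AD = SRAS: 4426 − 11P = 11P − 43, so 4469 = 22P and P = 203.14.
Substituting into AD, Y = 4426 − 11P = 2191.50.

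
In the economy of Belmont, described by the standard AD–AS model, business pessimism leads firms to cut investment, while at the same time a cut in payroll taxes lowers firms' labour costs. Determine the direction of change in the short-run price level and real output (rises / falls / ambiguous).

The first event is a negative demand shock: AD shifts left, which by itself pushes P down and Y down.
The second is a favourable supply shock: SRAS shifts right, which by itself pushes P down and Y up.
Both shocks push P down, so P falls. The two shocks push Y in opposite directions, so the effect on Y is ambiguous.

Price level: falls; output: ambiguous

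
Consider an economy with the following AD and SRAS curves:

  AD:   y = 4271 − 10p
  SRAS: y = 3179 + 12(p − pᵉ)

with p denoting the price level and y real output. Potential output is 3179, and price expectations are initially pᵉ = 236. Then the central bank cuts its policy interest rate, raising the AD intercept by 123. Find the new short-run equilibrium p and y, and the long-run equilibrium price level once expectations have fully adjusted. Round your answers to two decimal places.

Short run: p = 183.95, y = 2554.45. Long run: p = 121.50.

AD shifts right: new AD is y = 4394 − 10p. With pᵉ = 236, SRAS is y = 347 + 12p.
Short run: 4394 − 10p = 347 + 12p gives 4047 = 22p, so p = 183.95 and y = 4394 − 10p = 2554.45.
y = 2554.45 is below potential 3179; expectations adjust and SRAS shifts right until y = 3179.
Long run: on the new AD curve, 3179 = 4394 − 10p gives p = 121.50.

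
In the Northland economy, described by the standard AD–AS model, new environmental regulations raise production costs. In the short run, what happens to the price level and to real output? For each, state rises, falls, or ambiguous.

Price level: rises; output: falls

This is an adverse supply shock: SRAS shifts left.
Moving along the downward-sloping AD curve, P rises and Y falls.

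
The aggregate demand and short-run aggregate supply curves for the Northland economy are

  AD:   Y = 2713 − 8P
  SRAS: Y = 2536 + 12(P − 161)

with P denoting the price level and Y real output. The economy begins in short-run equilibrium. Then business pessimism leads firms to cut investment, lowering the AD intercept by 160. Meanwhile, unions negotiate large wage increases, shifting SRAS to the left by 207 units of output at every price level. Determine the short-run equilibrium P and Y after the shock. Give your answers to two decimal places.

After both shocks: AD is Y = 2553 − 8P and SRAS is Y = 397 + 12P.
Setting them equal: 2156 = 20P, so P = 107.80.
Substituting into AD, Y = 1690.60.

P = 107.80, Y = 1690.60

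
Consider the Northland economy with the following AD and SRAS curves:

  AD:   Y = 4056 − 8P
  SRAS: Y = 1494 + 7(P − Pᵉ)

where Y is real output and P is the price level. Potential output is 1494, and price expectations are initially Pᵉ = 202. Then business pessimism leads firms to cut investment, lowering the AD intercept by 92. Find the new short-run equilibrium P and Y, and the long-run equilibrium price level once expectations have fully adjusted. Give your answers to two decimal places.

Short run: P = 258.93, Y = 1892.53. Long run: P = 308.75.

AD shifts left: new AD is Y = 3964 − 8P. With Pᵉ = 202, SRAS is Y = 80 + 7P.
Short run: 3964 − 8P = 80 + 7P gives 3884 = 15P, so P = 258.93 and Y = 3964 − 8P = 1892.53.
Y = 1892.53 is above potential 1494; expectations adjust and SRAS shifts left until Y = 1494.
Long run: on the new AD curve, 1494 = 3964 − 8P gives P = 308.75.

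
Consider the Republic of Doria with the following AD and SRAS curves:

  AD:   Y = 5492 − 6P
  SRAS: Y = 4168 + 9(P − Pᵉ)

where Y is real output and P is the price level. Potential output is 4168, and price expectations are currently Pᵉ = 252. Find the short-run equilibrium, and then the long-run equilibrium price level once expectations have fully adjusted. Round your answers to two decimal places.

Short run: with Pᵉ = 252, SRAS is Y = 1900 + 9P. Setting AD = SRAS gives 3592 = 15P, so P = 239.47 and Y = 5492 − 6P = 4055.20.
Output 4055.20 is below potential 4168, so over time expected prices fall and SRAS shifts right until Y returns to 4168.
Long run: Y = 4168 on the AD curve gives 4168 = 5492 − 6P, so P = 220.67.

Short run: P = 239.47, Y = 4055.20. Long run: P = 220.67.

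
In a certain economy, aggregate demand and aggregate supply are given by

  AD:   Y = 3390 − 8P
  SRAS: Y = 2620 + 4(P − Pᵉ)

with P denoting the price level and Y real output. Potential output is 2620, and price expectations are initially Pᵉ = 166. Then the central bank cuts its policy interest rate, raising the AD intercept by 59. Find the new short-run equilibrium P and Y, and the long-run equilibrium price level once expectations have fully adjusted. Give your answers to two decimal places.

AD shifts right: new AD is Y = 3449 − 8P. With Pᵉ = 166, SRAS is Y = 1956 + 4P.
Short run: 3449 − 8P = 1956 + 4P gives 1493 = 12P, so P = 124.42 and Y = 3449 − 8P = 2453.67.
Y = 2453.67 is below potential 2620; expectations adjust and SRAS shifts right until Y = 2620.
Long run: on the new AD curve, 2620 = 3449 − 8P gives P = 103.63.

Short run: P = 124.42, Y = 2453.67. Long run: P = 103.63.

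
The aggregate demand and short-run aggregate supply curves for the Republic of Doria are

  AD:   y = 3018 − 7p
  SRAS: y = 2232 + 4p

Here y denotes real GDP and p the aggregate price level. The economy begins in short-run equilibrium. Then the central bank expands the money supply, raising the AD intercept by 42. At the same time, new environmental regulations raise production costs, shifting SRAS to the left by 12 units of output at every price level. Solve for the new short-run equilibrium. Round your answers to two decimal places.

After both shocks: AD is y = 3060 − 7p and SRAS is y = 2220 + 4p.
Setting them equal: 840 = 11p, so p = 76.36.
Substituting into AD, y = 2525.45.

p = 76.36, y = 2525.45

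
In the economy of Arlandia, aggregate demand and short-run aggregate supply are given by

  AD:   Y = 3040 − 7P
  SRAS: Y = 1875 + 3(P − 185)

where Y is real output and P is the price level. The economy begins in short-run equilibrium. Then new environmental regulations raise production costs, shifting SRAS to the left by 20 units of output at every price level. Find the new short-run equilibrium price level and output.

This is a negative supply shock: SRAS shifts left.
New SRAS: Y = 1300 + 3P.
Set AD = SRAS: 3040 − 7P = 1300 + 3P, so 1740 = 10P and P = 174.
Y = 3040 − 7·174 = 1822.

P = 174, Y = 1822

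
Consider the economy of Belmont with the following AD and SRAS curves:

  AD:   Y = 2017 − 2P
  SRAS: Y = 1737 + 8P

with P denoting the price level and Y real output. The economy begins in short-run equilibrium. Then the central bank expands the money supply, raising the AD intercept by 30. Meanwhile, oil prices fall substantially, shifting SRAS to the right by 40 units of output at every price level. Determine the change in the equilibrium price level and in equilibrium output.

After both shocks: AD is Y = 2047 − 2P and SRAS is Y = 1777 + 8P.
Setting them equal: 270 = 10P, so P = 27.
Y = 2047 − 2·27 = 1993.
Initially P = 28, Y = 1961, so ΔP = -1 and ΔY = +32.

ΔP = -1, ΔY = +32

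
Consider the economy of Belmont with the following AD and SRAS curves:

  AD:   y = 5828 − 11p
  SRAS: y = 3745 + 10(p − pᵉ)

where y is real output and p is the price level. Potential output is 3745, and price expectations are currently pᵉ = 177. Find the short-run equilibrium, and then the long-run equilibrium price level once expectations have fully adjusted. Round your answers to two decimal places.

Short run: with pᵉ = 177, SRAS is y = 1975 + 10p. Setting AD = SRAS gives 3853 = 21p, so p = 183.48 and y = 5828 − 11p = 3809.76.
Output 3809.76 is above potential 3745, so over time expected prices rise and SRAS shifts left until y returns to 3745.
Long run: y = 3745 on the AD curve gives 3745 = 5828 − 11p, so p = 189.36.

Short run: p = 183.48, y = 3809.76. Long run: p = 189.36.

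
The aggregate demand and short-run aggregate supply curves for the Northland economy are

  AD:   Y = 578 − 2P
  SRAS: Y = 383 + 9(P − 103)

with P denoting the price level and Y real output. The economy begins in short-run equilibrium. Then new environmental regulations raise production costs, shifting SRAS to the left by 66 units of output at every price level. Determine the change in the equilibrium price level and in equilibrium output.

This is a negative supply shock: SRAS shifts left.
New SRAS: Y = 9P − 610.
Set AD = SRAS: 578 − 2P = 9P − 610, so 1188 = 11P and P = 108.
Y = 578 − 2·108 = 362.
Initially P = 102, Y = 374, so ΔP = +6 and ΔY = -12.

ΔP = +6, ΔY = -12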